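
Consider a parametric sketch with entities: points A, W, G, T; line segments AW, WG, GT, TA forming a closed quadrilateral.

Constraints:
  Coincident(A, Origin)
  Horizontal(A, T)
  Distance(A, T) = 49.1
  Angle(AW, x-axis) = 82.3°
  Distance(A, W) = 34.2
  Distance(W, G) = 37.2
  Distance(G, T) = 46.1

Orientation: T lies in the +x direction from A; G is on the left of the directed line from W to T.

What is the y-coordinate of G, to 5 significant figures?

45.197

A is at the origin; A and T share the same y with |AT| = 49.1 and T in +x, so T = (49.1, 0). AW runs at 82.3° with |AW| = 34.2, so W = (4.5823, 33.892). G is determined by |WG| = 37.2 and |GT| = 46.1 together: it lies at the intersection of circle(W, 37.2) and circle(T, 46.1). With |WT| = 55.951, the foot of the radical line on WT is 21.350 from W and the perpendicular offset is √(37.2² − 21.350²) = 30.463. Taking the left-of-WT solution: G = (40.023, 45.197).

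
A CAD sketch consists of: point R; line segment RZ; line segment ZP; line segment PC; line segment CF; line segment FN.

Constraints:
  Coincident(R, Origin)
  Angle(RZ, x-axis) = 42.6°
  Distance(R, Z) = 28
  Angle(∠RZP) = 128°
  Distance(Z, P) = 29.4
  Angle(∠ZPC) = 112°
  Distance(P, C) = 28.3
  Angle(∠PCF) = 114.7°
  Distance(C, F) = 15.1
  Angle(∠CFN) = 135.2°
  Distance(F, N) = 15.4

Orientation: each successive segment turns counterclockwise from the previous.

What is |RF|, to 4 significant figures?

49.28

∠ZPC = 112.0° gives PC at 162.6° from the x-axis; with |PC| = 28.3, C = (-8.752, 56.72). ∠PCF = 114.7° gives CF at -132.1° from the x-axis; with |CF| = 15.1, F = (-18.88, 45.52). Then |RF| = |F − R| = 49.28.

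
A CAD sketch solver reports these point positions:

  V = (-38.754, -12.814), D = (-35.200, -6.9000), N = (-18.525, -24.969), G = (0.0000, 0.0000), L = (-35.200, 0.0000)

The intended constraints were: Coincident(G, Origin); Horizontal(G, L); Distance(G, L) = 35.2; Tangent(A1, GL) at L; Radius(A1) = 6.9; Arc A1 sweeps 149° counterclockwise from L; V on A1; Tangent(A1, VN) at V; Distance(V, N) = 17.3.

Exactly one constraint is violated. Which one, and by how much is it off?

Distance(V, N) = 17.3 — off by 6.30.

G = (0.00, 0.00) ✓; G.y = 0.00, L.y = 0.00 ✓; |GL| = 35.20 ✓; ∠(DL, LG) = 90.00° ✓; |DL| = 6.900 ✓; bearing(D→V) − bearing(D→L) = 149.0° ✓; |DV| = 6.900 ✓; ∠(DV, VN) = 90.00° ✓; |VN| = 23.60 ✗.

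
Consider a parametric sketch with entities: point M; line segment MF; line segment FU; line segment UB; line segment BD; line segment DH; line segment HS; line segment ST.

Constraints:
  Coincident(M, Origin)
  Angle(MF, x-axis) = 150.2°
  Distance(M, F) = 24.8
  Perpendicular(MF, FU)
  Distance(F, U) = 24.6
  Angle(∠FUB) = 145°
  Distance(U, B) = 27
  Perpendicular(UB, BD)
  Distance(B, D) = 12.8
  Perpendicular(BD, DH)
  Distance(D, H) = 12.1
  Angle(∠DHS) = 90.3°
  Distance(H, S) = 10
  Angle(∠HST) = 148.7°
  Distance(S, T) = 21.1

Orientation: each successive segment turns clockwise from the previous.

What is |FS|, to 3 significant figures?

36.8

M is at the origin; MF runs at 150.2° with length 24.8, so F = (-21.5, 12.3). The perpendicularity gives FU at right angles to MF, so FU runs at 60.2°; with |FU| = 24.6, U = (-9.30, 33.7). ∠FUB = 145.0° gives UB at 25.2° from the x-axis; with |UB| = 27.0, B = (15.1, 45.2). UB is perpendicular to BD, so BD runs at -64.8°; with |BD| = 12.8, D = (20.6, 33.6). BD is perpendicular to DH, so DH runs at -155°; with |DH| = 12.1, H = (9.64, 28.4). ∠DHS = 90.3° gives HS at 116° from the x-axis; with |HS| = 10.0, S = (5.33, 37.5). Then |FS| = |S − F| = 36.8.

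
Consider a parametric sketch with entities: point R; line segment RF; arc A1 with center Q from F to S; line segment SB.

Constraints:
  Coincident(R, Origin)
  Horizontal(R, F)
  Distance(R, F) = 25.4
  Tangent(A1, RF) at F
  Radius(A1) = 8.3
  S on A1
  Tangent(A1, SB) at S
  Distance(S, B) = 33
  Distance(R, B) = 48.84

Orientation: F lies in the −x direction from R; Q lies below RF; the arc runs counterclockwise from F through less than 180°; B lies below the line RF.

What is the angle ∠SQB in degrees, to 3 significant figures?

75.9°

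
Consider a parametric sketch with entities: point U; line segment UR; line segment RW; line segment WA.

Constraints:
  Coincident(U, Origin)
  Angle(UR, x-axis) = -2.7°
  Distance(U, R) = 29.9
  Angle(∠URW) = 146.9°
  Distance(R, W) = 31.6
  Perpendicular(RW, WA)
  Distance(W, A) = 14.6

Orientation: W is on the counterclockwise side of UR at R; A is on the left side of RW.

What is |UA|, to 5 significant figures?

56.674

∠URW = 146.9°, so RW runs at -2.7° + (180° − 146.9°) = 30.400° from the x-axis; with |RW| = 31.6, W = R + 31.6·(cos 30.400°, sin 30.400°) = (57.122, 14.582). The perpendicularity gives WA at right angles to RW; with |WA| = 14.6 on the left of RW, A = W + 14.6·(-0.50603, 0.86251) = (49.734, 27.175). Then |UA| = |A − U| = 56.674.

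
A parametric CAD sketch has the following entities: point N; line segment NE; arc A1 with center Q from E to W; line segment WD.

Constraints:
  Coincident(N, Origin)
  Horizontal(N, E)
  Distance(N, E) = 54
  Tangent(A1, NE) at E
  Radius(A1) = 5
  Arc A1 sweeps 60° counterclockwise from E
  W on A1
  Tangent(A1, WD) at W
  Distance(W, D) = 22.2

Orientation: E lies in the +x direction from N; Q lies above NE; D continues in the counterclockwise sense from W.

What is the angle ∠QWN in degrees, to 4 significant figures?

32.45°

Tangency of A1 to NE means the radius QE is perpendicular to NE, so Q = E + (0, 5) = (54.00, 5.000). On A1, E sits at bearing -90° from Q; a 60° counterclockwise sweep puts W at bearing -30°, so W = Q + 5.0·(cos -30°, sin -30°) = (58.33, 2.500). Then cos ∠QWN = WQ·WN / (|WQ||WN|), giving 32.45°.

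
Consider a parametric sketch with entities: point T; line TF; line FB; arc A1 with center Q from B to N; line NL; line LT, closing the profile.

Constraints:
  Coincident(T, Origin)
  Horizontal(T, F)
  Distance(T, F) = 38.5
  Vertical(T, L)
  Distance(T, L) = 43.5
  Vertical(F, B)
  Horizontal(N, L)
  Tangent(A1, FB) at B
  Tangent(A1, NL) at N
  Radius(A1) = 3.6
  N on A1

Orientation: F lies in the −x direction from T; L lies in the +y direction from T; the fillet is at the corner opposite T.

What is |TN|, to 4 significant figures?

55.77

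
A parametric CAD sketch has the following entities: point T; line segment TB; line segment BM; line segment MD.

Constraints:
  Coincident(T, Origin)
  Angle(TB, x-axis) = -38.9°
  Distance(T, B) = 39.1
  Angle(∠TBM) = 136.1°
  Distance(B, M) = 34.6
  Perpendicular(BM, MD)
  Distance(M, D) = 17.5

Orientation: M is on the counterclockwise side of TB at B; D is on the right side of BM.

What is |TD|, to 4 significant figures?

77.01

T is at the origin; TB runs at -38.9° with length 39.1, so B = 39.1·(cos -38.9°, sin -38.9°) = (30.43, -24.55). ∠TBM = 136.1°, so BM runs at -38.9° + (180° − 136.1°) = 5.000° from the x-axis; with |BM| = 34.6, M = B + 34.6·(cos 5.000°, sin 5.000°) = (64.90, -21.54). The perpendicularity gives MD at right angles to BM; with |MD| = 17.5 on the right of BM, D = M + 17.5·(0.08716, -0.9962) = (66.42, -38.97). Then |TD| = |D − T| = 77.01.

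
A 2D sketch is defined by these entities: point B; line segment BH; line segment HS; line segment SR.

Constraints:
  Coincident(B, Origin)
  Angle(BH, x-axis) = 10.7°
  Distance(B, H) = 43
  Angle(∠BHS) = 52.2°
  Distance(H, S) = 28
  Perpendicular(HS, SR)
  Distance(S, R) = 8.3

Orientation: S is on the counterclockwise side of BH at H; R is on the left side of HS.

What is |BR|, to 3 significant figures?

25.7

B is at the origin; BH runs at 10.7° with length 43.0, so H = 43.0·(cos 10.7°, sin 10.7°) = (42.3, 7.98). ∠BHS = 52.2°, so HS runs at 10.7° + (180° − 52.2°) = 138° from the x-axis; with |HS| = 28.0, S = H + 28.0·(cos 138°, sin 138°) = (21.3, 26.5). HS is perpendicular to SR; with |SR| = 8.3 on the left of HS, R = S + 8.3·(-0.663, -0.749) = (15.8, 20.3). Then |BR| = |R − B| = 25.7.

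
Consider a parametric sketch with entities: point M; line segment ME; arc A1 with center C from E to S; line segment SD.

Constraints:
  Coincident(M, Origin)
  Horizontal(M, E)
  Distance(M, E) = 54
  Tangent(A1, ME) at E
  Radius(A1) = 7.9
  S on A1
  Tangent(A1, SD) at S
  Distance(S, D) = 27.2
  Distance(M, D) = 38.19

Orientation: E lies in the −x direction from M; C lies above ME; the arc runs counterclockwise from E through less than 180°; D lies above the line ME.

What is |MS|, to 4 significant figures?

48.10

M is at the origin; ME is horizontal with |ME| = 54.0 and E on the −x side, so E = (-54.00, 0.000). The tangent condition forces CE to be normal to ME, so C = E + (0, 7.9) = (-54.00, 7.900). Since CS ⟂ SD (tangency), |CD| = √(7.9² + 27.2²) = 28.32 regardless of where S sits on A1. So D lies on both circle(M, 38.19) and circle(C, 28.32); the above-ME intersection is D = (-30.24, 23.32). S is the foot of the tangent from D: S = (-48.02, 2.736).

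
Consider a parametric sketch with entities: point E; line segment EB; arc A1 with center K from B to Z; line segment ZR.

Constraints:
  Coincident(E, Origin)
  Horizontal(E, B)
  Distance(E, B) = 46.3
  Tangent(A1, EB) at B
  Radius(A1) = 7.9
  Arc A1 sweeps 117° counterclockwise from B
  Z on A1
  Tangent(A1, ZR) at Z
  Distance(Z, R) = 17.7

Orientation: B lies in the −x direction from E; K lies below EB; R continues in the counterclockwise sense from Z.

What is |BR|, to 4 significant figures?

27.28

E is at the origin; EB is horizontal with |EB| = 46.3 and B on the −x side, so B = (-46.30, 0.000). Since A1 is tangent to EB there, KB ⟂ EB, so K = B + (0, -7.9) = (-46.30, -7.900). On A1, B sits at bearing 90° from K; a 117° counterclockwise sweep puts Z at bearing 207°, so Z = K + 7.9·(cos 207°, sin 207°) = (-53.34, -11.49). A1 meets ZR tangentially, so KZ is at right angles to ZR, so ZR runs along (−sin 207°, cos 207°); with |ZR| = 17.7, R = (-45.30, -27.26). Then |BR| = |R − B| = 27.28.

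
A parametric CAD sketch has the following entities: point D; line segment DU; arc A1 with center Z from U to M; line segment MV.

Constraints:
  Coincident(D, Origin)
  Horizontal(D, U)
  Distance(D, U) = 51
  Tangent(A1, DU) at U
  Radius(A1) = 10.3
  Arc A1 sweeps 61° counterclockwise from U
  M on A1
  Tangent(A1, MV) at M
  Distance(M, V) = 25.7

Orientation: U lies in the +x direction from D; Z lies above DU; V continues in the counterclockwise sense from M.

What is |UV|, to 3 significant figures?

35.1

D is at the origin; D and U share the same y with |DU| = 51.0 and U on the +x side, so U = (51.0, 0.00). Tangency of A1 to DU means the radius ZU is perpendicular to DU, so Z = U + (0, 10.3) = (51.0, 10.3). On A1, U sits at bearing -90° from Z; a 61° counterclockwise sweep puts M at bearing -29°, so M = Z + 10.3·(cos -29°, sin -29°) = (60.0, 5.31). Since A1 is tangent to MV there, ZM ⟂ MV, so MV runs along (−sin -29°, cos -29°); with |MV| = 25.7, V = (72.5, 27.8). Then |UV| = |V − U| = 35.1.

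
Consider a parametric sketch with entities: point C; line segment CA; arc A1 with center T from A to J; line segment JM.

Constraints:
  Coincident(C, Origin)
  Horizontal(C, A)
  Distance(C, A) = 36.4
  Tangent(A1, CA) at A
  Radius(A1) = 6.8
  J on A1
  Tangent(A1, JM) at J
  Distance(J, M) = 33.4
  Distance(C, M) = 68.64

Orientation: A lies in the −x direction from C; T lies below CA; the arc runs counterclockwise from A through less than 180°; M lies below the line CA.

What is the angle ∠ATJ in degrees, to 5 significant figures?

52.436°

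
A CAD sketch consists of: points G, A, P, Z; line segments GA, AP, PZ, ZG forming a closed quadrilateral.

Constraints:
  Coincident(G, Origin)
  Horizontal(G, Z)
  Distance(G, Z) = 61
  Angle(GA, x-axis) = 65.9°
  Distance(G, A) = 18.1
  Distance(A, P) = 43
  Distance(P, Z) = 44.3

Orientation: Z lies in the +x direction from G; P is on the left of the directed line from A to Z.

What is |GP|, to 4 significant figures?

59.13

Checks: |AP| = 43.00 ✓; |PZ| = 44.30 ✓.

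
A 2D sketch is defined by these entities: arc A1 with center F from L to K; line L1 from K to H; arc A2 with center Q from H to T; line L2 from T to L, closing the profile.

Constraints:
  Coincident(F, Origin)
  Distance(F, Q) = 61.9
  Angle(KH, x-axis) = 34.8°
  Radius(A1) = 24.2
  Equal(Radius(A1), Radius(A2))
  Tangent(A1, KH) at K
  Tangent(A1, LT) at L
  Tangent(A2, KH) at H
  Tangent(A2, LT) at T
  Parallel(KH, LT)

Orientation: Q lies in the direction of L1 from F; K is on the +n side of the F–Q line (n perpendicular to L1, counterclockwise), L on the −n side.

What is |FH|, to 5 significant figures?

66.462

Tangency of A1 to both parallel lines with radius 24.2 puts K and L at F ± 24.2·n: K = (-13.811, 19.872), L = (13.811, -19.872). Equal radii place H and T the same way about Q: H = Q + 24.2·n = (37.018, 55.199), T = Q − 24.2·n = (64.640, 15.455). Then |FH| = |H − F| = 66.462.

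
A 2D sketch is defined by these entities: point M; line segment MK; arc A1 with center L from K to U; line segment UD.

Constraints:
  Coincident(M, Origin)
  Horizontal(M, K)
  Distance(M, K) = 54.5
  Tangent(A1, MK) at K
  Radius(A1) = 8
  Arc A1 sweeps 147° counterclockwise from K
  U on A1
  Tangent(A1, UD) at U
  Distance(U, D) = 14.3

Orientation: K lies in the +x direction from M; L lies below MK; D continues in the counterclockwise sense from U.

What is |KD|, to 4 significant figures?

23.76

M is at the origin; MK is horizontal with |MK| = 54.5 and K on the +x side, so K = (54.50, 0.000). The tangent condition forces LK to be normal to MK, so L = K + (0, -8) = (54.50, -8.000). On A1, K sits at bearing 90° from L; a 147° counterclockwise sweep puts U at bearing 237°, so U = L + 8.0·(cos 237°, sin 237°) = (50.14, -14.71). A1 meets UD tangentially, so LU is at right angles to UD, so UD runs along (−sin 237°, cos 237°); with |UD| = 14.3, D = (62.14, -22.50). Then |KD| = |D − K| = 23.76.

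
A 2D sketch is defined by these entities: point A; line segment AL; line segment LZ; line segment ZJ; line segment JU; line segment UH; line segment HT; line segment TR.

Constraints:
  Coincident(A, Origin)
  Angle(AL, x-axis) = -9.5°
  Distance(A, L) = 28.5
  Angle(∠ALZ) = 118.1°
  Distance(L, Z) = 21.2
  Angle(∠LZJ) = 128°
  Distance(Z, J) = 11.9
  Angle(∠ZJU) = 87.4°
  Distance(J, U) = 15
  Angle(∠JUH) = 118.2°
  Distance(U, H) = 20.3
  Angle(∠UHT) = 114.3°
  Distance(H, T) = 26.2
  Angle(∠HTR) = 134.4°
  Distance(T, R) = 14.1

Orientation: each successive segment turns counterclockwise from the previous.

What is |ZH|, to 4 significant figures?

24.79

A is at the origin; AL runs at -9.5° with length 28.5, so L = (28.11, -4.704). ∠ALZ = 118.1° gives LZ at 52.40° from the x-axis; with |LZ| = 21.2, Z = (41.04, 12.09). ∠LZJ = 128.0° gives ZJ at 104.4° from the x-axis; with |ZJ| = 11.9, J = (38.08, 23.62). ∠ZJU = 87.4° gives JU at -163.0° from the x-axis; with |JU| = 15.0, U = (23.74, 19.23). ∠JUH = 118.2° gives UH at -101.2° from the x-axis; with |UH| = 20.3, H = (19.80, -0.6801). Then |ZH| = |H − Z| = 24.79.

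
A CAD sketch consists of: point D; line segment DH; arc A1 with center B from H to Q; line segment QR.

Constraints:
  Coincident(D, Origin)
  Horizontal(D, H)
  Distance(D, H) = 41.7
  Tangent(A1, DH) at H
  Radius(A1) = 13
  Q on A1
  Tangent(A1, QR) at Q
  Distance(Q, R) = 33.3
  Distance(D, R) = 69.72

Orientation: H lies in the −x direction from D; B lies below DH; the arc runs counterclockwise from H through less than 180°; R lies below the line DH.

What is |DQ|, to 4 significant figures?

56.49

D is at the origin; DH is horizontal with |DH| = 41.7 and H on the −x side, so H = (-41.70, 0.000). The tangent condition forces BH to be normal to DH, so B = H + (0, -13) = (-41.70, -13.00). Since BQ ⟂ QR (tangency), |BR| = √(13.0² + 33.3²) = 35.75 regardless of where Q sits on A1. So R lies on both circle(D, 69.72) and circle(B, 35.75); the below-DH intersection is R = (-51.03, -47.51). Q is the foot of the tangent from R: Q = (-54.62, -14.40).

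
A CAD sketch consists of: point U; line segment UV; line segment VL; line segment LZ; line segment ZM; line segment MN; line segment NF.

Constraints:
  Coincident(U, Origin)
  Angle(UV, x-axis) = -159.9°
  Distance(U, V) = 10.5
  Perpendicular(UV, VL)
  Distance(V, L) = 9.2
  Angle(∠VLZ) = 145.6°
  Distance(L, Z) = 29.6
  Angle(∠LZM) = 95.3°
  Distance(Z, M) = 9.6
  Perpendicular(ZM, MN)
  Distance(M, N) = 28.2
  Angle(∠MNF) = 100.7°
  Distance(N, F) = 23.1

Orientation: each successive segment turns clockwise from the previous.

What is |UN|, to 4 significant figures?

4.406

∠LZM = 95.3° gives ZM at -9.000° from the x-axis; with |ZM| = 9.6, M = (3.771, 32.21). The perpendicularity gives MN at right angles to ZM, so MN runs at -99.00°; with |MN| = 28.2, N = (-0.6406, 4.360). Then |UN| = |N − U| = 4.406.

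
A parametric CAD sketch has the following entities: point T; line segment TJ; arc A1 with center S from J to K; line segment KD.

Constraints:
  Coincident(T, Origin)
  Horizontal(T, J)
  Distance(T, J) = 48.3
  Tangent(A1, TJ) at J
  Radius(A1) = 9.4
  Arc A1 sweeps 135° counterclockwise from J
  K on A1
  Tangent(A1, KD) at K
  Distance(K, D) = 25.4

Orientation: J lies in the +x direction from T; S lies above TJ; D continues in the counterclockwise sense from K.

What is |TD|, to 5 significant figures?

50.244

T is at the origin; T and J share the same y with |TJ| = 48.3 and J on the +x side, so J = (48.300, 0.0000). Tangency of A1 to TJ means the radius SJ is perpendicular to TJ, so S = J + (0, 9.4) = (48.300, 9.4000). On A1, J sits at bearing -90° from S; a 135° counterclockwise sweep puts K at bearing 45°, so K = S + 9.4·(cos 45°, sin 45°) = (54.947, 16.047). Since A1 is tangent to KD there, SK ⟂ KD, so KD runs along (−sin 45°, cos 45°); with |KD| = 25.4, D = (36.986, 34.007). Then |TD| = |D − T| = 50.244.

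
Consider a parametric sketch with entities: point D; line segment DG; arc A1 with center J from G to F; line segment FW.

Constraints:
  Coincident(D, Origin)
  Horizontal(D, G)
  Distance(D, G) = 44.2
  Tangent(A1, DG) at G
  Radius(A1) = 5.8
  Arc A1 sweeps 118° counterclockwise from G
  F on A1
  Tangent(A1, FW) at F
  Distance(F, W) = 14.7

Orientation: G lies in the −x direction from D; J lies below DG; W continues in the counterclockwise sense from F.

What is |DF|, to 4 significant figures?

50.05

D is at the origin; D and G share the same y with |DG| = 44.2 and G on the −x side, so G = (-44.20, 0.000). Since A1 is tangent to DG there, JG ⟂ DG, so J = G + (0, -5.8) = (-44.20, -5.800). On A1, G sits at bearing 90° from J; a 118° counterclockwise sweep puts F at bearing 208°, so F = J + 5.8·(cos 208°, sin 208°) = (-49.32, -8.523). Then |DF| = |F − D| = 50.05.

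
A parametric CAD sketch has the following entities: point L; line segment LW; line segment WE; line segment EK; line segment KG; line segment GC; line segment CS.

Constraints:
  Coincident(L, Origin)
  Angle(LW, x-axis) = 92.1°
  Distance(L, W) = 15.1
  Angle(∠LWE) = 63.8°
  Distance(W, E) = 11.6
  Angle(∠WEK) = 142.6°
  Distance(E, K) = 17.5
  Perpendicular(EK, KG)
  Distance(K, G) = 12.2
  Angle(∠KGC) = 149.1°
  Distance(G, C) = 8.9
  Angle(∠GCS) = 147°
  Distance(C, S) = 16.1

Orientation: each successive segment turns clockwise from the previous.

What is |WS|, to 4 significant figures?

21.31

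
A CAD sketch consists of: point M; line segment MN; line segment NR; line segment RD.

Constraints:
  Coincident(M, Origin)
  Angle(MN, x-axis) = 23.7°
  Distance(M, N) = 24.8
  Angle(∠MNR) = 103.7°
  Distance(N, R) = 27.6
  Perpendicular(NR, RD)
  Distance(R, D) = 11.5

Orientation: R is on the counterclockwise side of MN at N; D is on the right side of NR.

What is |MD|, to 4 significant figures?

48.86

∠MNR = 103.7°, so NR runs at 23.7° + (180° − 103.7°) = 100.0° from the x-axis; with |NR| = 27.6, R = N + 27.6·(cos 100.0°, sin 100.0°) = (17.92, 37.15). The perpendicularity gives RD at right angles to NR; with |RD| = 11.5 on the right of NR, D = R + 11.5·(0.9848, 0.1736) = (29.24, 39.15). Then |MD| = |D − M| = 48.86.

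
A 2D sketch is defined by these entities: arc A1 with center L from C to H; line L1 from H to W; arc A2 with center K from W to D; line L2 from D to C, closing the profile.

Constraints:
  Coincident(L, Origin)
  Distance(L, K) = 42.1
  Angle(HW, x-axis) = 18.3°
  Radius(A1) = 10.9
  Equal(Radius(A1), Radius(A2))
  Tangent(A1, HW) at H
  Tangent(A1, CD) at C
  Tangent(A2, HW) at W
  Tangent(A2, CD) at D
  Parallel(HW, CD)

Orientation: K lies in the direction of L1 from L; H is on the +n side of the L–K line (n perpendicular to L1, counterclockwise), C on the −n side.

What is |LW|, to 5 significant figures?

43.488

The slot axis is L1's direction at 18.3°, so u = (cos 18.3°, sin 18.3°) = (0.94943, 0.31399) and n = (−sin 18.3°, cos 18.3°) = (-0.31399, 0.94943). L is at the origin and K lies 42.1 along u from L, so K = 42.1·u = (39.971, 13.219). Tangency of A1 to both parallel lines with radius 10.9 puts H and C at L ± 10.9·n: H = (-3.4225, 10.349), C = (3.4225, -10.349). Equal radii place W and D the same way about K: W = K + 10.9·n = (36.548, 23.568), D = K − 10.9·n = (43.393, 2.8703). Then |LW| = |W − L| = 43.488.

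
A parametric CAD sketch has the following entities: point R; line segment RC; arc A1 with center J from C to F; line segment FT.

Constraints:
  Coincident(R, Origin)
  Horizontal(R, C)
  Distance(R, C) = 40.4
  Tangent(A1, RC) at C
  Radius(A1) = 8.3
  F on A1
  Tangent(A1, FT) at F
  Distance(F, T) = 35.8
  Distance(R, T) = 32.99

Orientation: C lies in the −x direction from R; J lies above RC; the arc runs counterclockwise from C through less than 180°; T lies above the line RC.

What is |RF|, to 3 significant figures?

34.1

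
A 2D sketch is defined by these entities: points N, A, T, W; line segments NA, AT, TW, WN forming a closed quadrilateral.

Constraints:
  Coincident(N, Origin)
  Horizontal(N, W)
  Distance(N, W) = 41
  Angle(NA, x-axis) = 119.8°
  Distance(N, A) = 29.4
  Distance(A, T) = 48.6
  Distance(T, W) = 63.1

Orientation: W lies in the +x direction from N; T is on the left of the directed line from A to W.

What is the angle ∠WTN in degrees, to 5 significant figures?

37.999°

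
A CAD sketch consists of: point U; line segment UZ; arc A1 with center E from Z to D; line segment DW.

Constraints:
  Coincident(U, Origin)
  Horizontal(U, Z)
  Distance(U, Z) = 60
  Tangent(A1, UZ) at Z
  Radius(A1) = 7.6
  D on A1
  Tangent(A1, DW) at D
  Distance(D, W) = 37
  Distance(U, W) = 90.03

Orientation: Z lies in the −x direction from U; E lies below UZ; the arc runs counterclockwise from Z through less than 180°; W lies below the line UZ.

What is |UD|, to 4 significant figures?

67.18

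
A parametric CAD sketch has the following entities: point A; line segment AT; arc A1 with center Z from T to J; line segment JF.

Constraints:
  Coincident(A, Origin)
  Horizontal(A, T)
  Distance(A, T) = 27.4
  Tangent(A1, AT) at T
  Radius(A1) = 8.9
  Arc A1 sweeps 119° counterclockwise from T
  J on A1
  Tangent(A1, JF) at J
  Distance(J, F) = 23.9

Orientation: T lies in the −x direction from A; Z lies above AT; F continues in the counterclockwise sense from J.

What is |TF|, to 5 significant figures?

34.329

A is at the origin; A and T share the same y with |AT| = 27.4 and T on the −x side, so T = (-27.400, 0.0000). A1 meets AT tangentially, so ZT is at right angles to AT, so Z = T + (0, 8.9) = (-27.400, 8.9000). On A1, T sits at bearing -90° from Z; a 119° counterclockwise sweep puts J at bearing 29°, so J = Z + 8.9·(cos 29°, sin 29°) = (-19.616, 13.215). A1 meets JF tangentially, so ZJ is at right angles to JF, so JF runs along (−sin 29°, cos 29°); with |JF| = 23.9, F = (-31.203, 34.118). Then |TF| = |F − T| = 34.329.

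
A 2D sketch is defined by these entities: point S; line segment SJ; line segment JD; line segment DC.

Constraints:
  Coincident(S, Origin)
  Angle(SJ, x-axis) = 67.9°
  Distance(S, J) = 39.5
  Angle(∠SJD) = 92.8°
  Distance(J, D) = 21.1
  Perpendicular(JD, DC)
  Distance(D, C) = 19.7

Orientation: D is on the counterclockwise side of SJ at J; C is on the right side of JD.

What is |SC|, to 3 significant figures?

63.5

S is at the origin; SJ runs at 67.9° with length 39.5, so J = 39.5·(cos 67.9°, sin 67.9°) = (14.9, 36.6). ∠SJD = 92.8°, so JD runs at 67.9° + (180° − 92.8°) = 155° from the x-axis; with |JD| = 21.1, D = J + 21.1·(cos 155°, sin 155°) = (-4.28, 45.5). The perpendicularity gives DC at right angles to JD; with |DC| = 19.7 on the right of JD, C = D + 19.7·(0.421, 0.907) = (4.02, 63.4). Then |SC| = |C − S| = 63.5.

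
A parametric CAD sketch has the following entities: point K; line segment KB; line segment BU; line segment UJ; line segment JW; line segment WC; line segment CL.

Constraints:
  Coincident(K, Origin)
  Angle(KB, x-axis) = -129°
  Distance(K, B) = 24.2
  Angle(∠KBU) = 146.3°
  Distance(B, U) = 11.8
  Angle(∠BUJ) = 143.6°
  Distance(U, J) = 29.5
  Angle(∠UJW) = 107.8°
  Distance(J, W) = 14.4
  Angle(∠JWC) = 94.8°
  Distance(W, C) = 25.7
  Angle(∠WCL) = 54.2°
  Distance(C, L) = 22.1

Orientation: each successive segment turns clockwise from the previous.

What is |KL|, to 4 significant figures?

43.04

K is at the origin; KB runs at -129.0° with length 24.2, so B = (-15.23, -18.81). ∠KBU = 146.3° gives BU at -162.7° from the x-axis; with |BU| = 11.8, U = (-26.50, -22.32). ∠BUJ = 143.6° gives UJ at 160.9° from the x-axis; with |UJ| = 29.5, J = (-54.37, -12.66). ∠UJW = 107.8° gives JW at 88.70° from the x-axis; with |JW| = 14.4, W = (-54.05, 1.733). ∠JWC = 94.8° gives WC at 3.500° from the x-axis; with |WC| = 25.7, C = (-28.39, 3.302). ∠WCL = 54.2° gives CL at -122.3° from the x-axis; with |CL| = 22.1, L = (-40.20, -15.38). Then |KL| = |L − K| = 43.04.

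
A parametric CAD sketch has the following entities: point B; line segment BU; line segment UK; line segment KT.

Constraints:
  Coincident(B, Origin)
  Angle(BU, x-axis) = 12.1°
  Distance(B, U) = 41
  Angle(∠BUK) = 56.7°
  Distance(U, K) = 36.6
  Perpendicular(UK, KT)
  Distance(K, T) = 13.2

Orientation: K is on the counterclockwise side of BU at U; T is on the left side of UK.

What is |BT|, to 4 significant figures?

25.35

∠BUK = 56.7°, so UK runs at 12.1° + (180° − 56.7°) = 135.4° from the x-axis; with |UK| = 36.6, K = U + 36.6·(cos 135.4°, sin 135.4°) = (14.03, 34.29). The perpendicularity gives KT at right angles to UK; with |KT| = 13.2 on the left of UK, T = K + 13.2·(-0.7022, -0.7120) = (4.761, 24.89). Then |BT| = |T − B| = 25.35.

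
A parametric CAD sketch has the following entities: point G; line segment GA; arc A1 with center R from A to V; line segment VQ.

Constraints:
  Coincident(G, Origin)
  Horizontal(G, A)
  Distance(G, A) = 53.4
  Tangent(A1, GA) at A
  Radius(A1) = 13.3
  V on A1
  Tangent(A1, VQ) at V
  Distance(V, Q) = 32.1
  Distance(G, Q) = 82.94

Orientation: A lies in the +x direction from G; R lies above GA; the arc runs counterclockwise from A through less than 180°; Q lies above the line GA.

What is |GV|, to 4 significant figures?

67.60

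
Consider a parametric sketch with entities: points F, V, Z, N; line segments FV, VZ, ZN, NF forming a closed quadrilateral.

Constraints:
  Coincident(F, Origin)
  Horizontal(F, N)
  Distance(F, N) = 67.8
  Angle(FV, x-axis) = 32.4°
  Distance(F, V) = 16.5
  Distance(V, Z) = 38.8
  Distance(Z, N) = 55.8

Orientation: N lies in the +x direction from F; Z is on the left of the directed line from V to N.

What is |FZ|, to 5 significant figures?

53.790

F is at the origin; F and N share the same y with |FN| = 67.8 and N in +x, so N = (67.8, 0). FV runs at 32.4° with |FV| = 16.5, so V = (13.931, 8.8411). Z is determined by |VZ| = 38.8 and |ZN| = 55.8 together: it lies at the intersection of circle(V, 38.8) and circle(N, 55.8). With |VN| = 54.589, the foot of the radical line on VN is 12.565 from V and the perpendicular offset is √(38.8² − 12.565²) = 36.709. Taking the left-of-VN solution: Z = (32.276, 43.031).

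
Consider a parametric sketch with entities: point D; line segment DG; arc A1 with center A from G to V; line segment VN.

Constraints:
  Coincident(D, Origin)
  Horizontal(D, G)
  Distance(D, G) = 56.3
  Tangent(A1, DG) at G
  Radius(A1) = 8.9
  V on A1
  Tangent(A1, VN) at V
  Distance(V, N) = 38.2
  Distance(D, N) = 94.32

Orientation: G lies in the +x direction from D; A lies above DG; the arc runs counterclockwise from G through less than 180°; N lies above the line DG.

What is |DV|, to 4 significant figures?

62.68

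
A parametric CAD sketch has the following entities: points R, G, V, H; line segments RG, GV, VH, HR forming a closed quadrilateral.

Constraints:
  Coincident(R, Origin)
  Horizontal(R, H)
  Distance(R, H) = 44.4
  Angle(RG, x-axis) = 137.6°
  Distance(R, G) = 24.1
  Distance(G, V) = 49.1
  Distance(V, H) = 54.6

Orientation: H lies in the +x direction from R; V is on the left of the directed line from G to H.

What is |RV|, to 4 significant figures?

52.15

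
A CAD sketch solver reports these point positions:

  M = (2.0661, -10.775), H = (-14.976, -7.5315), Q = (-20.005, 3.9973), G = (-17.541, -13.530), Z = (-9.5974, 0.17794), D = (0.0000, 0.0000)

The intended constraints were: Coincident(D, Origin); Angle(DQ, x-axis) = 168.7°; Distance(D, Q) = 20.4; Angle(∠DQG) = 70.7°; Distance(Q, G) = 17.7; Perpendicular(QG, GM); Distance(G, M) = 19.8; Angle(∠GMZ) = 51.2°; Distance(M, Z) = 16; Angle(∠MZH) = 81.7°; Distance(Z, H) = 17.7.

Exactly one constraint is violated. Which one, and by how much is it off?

Distance(Z, H) = 17.7 — off by 8.30.

D = (0.00, 0.00) ✓; DQ at 168.7° ✓; |DQ| = 20.40 ✓; ∠DQG = 70.70° ✓; |QG| = 17.70 ✓; ∠(QG, GM) = 90.00° ✓; |GM| = 19.80 ✓; ∠GMZ = 51.20° ✓; |MZ| = 16.00 ✓; ∠MZH = 81.70° ✓; |ZH| = 9.400 ✗.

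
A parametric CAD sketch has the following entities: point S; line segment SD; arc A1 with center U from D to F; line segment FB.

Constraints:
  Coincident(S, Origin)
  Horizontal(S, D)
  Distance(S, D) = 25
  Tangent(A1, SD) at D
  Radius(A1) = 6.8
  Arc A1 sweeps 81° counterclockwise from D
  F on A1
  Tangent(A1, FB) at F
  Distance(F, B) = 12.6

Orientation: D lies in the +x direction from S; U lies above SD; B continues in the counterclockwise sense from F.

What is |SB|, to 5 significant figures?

38.280

S is at the origin; S and D share the same y with |SD| = 25.0 and D on the +x side, so D = (25.000, 0.0000). The tangent condition forces UD to be normal to SD, so U = D + (0, 6.8) = (25.000, 6.8000). On A1, D sits at bearing -90° from U; an 81° counterclockwise sweep puts F at bearing -9°, so F = U + 6.8·(cos -9°, sin -9°) = (31.716, 5.7362). Since A1 is tangent to FB there, UF ⟂ FB, so FB runs along (−sin -9°, cos -9°); with |FB| = 12.6, B = (33.687, 18.181). Then |SB| = |B − S| = 38.280.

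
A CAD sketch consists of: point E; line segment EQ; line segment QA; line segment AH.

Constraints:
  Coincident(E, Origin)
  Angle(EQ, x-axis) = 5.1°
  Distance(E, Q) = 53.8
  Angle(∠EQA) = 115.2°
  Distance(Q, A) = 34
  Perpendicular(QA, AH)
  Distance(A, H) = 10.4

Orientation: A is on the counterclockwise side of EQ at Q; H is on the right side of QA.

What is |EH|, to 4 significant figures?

82.03

E is at the origin; EQ runs at 5.1° with length 53.8, so Q = 53.8·(cos 5.1°, sin 5.1°) = (53.59, 4.783). ∠EQA = 115.2°, so QA runs at 5.1° + (180° − 115.2°) = 69.90° from the x-axis; with |QA| = 34.0, A = Q + 34.0·(cos 69.90°, sin 69.90°) = (65.27, 36.71). QA is perpendicular to AH; with |AH| = 10.4 on the right of QA, H = A + 10.4·(0.9391, -0.3437) = (75.04, 33.14). Then |EH| = |H − E| = 82.03.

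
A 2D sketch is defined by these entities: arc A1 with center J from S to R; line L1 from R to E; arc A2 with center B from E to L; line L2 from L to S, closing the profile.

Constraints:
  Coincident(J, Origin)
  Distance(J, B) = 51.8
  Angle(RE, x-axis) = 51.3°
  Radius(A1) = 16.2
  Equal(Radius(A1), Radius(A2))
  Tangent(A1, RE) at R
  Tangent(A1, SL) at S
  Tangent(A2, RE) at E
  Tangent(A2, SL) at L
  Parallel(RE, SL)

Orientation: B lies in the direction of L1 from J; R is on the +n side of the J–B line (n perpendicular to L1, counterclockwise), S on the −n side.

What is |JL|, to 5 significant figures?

54.274

Tangency of A1 to both parallel lines with radius 16.2 puts R and S at J ± 16.2·n: R = (-12.643, 10.129), S = (12.643, -10.129). Equal radii place E and L the same way about B: E = B + 16.2·n = (19.745, 50.555), L = B − 16.2·n = (45.031, 30.297). Then |JL| = |L − J| = 54.274.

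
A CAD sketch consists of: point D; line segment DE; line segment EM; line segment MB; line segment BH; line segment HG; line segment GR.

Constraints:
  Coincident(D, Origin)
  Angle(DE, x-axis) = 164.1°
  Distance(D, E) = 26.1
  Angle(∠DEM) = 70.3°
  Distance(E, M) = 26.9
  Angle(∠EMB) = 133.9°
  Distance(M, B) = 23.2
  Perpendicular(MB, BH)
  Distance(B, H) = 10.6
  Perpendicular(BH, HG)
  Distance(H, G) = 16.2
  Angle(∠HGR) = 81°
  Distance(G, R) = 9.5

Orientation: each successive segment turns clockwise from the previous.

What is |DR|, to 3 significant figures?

29.1

D is at the origin; DE runs at 164.1° with length 26.1, so E = (-25.1, 7.15). ∠DEM = 70.3° gives EM at 54.4° from the x-axis; with |EM| = 26.9, M = (-9.44, 29.0). ∠EMB = 133.9° gives MB at 8.30° from the x-axis; with |MB| = 23.2, B = (13.5, 32.4). MB is perpendicular to BH, so BH runs at -81.7°; with |BH| = 10.6, H = (15.0, 21.9). BH is perpendicular to HG, so HG runs at -172°; with |HG| = 16.2, G = (-0.985, 19.5). ∠HGR = 81.0° gives GR at 89.3° from the x-axis; with |GR| = 9.5, R = (-0.869, 29.0). Then |DR| = |R − D| = 29.1.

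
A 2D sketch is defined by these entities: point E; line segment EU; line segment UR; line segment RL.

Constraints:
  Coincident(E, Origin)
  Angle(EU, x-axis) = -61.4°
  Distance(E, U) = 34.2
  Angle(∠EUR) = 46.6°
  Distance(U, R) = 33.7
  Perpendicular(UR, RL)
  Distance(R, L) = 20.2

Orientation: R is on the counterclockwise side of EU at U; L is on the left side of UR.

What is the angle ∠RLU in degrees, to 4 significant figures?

59.06°

E is at the origin; EU runs at -61.4° with length 34.2, so U = 34.2·(cos -61.4°, sin -61.4°) = (16.37, -30.03). ∠EUR = 46.6°, so UR runs at -61.4° + (180° − 46.6°) = 72.00° from the x-axis; with |UR| = 33.7, R = U + 33.7·(cos 72.00°, sin 72.00°) = (26.79, 2.024). UR ⟂ RL; with |RL| = 20.2 on the left of UR, L = R + 20.2·(-0.9511, 0.3090) = (7.574, 8.266). Then cos ∠RLU = LR·LU / (|LR||LU|), giving 59.06°.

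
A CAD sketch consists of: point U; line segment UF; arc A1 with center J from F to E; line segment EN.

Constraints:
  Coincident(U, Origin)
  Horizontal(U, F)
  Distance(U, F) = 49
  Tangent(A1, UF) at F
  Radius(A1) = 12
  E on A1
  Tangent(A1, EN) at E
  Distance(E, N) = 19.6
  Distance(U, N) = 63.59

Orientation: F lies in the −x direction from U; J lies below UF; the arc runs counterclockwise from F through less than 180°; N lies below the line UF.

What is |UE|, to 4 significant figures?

62.38

Checks: |JE| = 12.00 ✓; ∠(JE, EN) = 90.00° ✓; |EN| = 19.60 ✓; |UN| = 63.59 ✓.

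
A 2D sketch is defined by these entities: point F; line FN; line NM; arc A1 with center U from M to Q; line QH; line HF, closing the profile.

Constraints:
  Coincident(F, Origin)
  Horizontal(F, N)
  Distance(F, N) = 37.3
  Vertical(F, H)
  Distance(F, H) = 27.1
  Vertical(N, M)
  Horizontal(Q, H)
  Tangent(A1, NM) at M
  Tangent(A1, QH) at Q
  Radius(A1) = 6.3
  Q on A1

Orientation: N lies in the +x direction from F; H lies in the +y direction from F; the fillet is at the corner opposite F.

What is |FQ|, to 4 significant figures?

41.18

F is at the origin; FN is horizontal with |FN| = 37.3 and N on the +x side, so N = (37.30, 0.000). FH is vertical with |FH| = 27.1 and H on the +y side, so H = (0.000, 27.10). The virtual corner opposite F is at (37.30, 27.10). Since A1 is tangent to NM there, UM ⟂ NM and tangency of A1 to QH means the radius UQ is perpendicular to QH, with radius 6.3, so the center U sits 6.3 in from both sides at U = (31.00, 20.80). That places the tangent points at M = (37.30, 20.80) on NM and Q = (31.00, 27.10) on QH. Then |FQ| = |Q − F| = 41.18.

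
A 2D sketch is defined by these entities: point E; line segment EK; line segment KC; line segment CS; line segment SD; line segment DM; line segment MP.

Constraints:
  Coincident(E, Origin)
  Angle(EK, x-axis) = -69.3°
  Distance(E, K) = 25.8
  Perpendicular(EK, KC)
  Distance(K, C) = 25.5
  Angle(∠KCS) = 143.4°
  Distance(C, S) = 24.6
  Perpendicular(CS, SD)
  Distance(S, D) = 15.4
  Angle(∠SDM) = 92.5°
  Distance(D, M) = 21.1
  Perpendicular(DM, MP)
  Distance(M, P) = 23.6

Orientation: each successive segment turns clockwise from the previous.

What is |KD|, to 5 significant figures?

45.072

E is at the origin; EK runs at -69.3° with length 25.8, so K = (9.1197, -24.134). EK ⟂ KC, so KC runs at -159.30°; with |KC| = 25.5, C = (-14.734, -33.148). ∠KCS = 143.4° gives CS at 164.10° from the x-axis; with |CS| = 24.6, S = (-38.393, -26.409). The perpendicularity gives SD at right angles to CS, so SD runs at 74.100°; with |SD| = 15.4, D = (-34.174, -11.598). Then |KD| = |D − K| = 45.072.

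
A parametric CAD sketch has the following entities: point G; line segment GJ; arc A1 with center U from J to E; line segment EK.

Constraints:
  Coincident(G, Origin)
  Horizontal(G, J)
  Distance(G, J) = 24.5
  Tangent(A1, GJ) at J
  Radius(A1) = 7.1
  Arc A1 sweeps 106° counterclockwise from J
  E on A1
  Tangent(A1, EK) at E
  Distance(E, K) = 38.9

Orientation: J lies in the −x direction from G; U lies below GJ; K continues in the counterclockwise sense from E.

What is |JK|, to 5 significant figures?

46.613

G is at the origin; G and J share the same y with |GJ| = 24.5 and J on the −x side, so J = (-24.500, 0.0000). The tangent condition forces UJ to be normal to GJ, so U = J + (0, -7.1) = (-24.500, -7.1000). On A1, J sits at bearing 90° from U; a 106° counterclockwise sweep puts E at bearing 196°, so E = U + 7.1·(cos 196°, sin 196°) = (-31.325, -9.0570). The tangent condition forces UE to be normal to EK, so EK runs along (−sin 196°, cos 196°); with |EK| = 38.9, K = (-20.603, -46.450). Then |JK| = |K − J| = 46.613.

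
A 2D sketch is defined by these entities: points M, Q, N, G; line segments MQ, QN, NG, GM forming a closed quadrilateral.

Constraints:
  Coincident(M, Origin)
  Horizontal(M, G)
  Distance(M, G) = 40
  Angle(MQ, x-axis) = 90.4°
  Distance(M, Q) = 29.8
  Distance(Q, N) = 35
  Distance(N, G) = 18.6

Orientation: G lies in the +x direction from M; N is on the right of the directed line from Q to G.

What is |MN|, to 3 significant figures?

21.7

M is at the origin; M and G share the same y with |MG| = 40.0 and G in +x, so G = (40.0, 0). MQ runs at 90.4° with |MQ| = 29.8, so Q = (-0.208, 29.8). N is determined by |QN| = 35.0 and |NG| = 18.6 together: it lies at the intersection of circle(Q, 35.0) and circle(G, 18.6). With |QG| = 50.0, the foot of the radical line on QG is 33.8 from Q and the perpendicular offset is √(35.0² − 33.8²) = 9.07. Taking the right-of-QG solution: N = (21.6, 2.39).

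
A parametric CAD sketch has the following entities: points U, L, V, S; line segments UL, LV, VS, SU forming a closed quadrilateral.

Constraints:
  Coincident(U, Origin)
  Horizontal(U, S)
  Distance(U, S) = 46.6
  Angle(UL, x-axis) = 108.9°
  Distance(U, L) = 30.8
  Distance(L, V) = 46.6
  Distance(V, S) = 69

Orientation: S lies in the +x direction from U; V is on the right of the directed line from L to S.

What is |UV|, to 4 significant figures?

26.13

U is at the origin; US is horizontal with |US| = 46.6 and S in +x, so S = (46.6, 0). UL runs at 108.9° with |UL| = 30.8, so L = (-9.977, 29.14). V is determined by |LV| = 46.6 and |VS| = 69.0 together: it lies at the intersection of circle(L, 46.6) and circle(S, 69.0). With |LS| = 63.64, the foot of the radical line on LS is 11.48 from L and the perpendicular offset is √(46.6² − 11.48²) = 45.16. Taking the right-of-LS solution: V = (-20.46, -16.27).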